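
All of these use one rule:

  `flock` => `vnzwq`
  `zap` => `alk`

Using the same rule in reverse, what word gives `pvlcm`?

The output letters match the input read backwards, each shifted +11: flock reversed is kcolf. Read the word backwards and shift each letter +11.
Reversing it on pvlcm: shift back: p−11=e, v−11=k, l−11=a, c−11=r, m−11=b → ekarb; then reverse → brake.

brake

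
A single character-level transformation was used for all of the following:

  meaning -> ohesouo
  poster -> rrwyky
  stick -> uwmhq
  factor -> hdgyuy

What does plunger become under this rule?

In meaning: m→o is +2, e→h is +3, a→e is +4, n→s is +5 — the shift increases by 1 each position. The shift increases by 1 at each position, starting from +2: 2, 3, 4, ….
For plunger: p+2=r, l+3=o, u+4=y, n+5=s, g+6=m, e+7=l, r+8=z.

roysmlz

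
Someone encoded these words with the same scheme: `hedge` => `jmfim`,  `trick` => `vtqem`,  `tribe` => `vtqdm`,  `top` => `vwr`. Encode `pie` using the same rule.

The shift depends on letter class: consonant h→j is +2, but vowel e→m is +8. Vowels shift forward by 8 and consonants shift forward by 2.
Applying it to pie: p(cons)+2=r, i(vowel)+8=q, e(vowel)+8=m.

rqm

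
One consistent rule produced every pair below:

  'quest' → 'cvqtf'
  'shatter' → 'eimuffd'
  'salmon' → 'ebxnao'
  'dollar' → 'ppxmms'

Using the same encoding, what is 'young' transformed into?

A repeating key of period 2 is used — shifts +12, +1 over and over.
Applying it to young: y+12=k, o+1=p, u+12=g, n+1=o, g+12=s.

kpgos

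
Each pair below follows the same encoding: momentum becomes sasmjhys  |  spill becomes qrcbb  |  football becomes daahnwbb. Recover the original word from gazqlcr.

worship

m(12)→s(18) and o(14)→a(0) fit y≡17x+22 (mod 26); the inverse of 17 mod 26 is 23. Each letter's alphabet position (a=0..z=25) is mapped through 17·x+22 mod 26 — an affine cipher.
Reversing it on gazqlcr: g(6)→23·(6−22)≡22=w; a(0)→23·(0−22)≡14=o; z(25)→23·(25−22)≡17=r; q(16)→23·(16−22)≡18=s; l(11)→23·(11−22)≡7=h; c(2)→23·(2−22)≡8=i; r(17)→23·(17−22)≡15=p (all mod 26).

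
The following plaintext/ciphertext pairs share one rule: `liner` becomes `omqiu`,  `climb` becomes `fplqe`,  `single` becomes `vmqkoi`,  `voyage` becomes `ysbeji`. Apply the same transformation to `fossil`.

isvwlp

Shifts by position in liner: pos 0: l→o (+3), pos 1: i→m (+4), pos 2: n→q (+3), pos 3: e→i (+4) — repeating every 2. A repeating key of period 2 is used — shifts +3, +4 over and over.
Applying it to fossil: f+3=i, o+4=s, s+3=v, s+4=w, i+3=l, l+4=p.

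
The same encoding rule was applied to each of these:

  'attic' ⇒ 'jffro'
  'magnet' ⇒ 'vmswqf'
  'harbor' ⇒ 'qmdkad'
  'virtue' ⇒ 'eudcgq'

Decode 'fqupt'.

weigh

Shifts by position in attic: pos 0: a→j (+9), pos 1: t→f (+12), pos 2: t→f (+12), pos 3: i→r (+9), pos 4: c→o (+12) — repeating every 3. It's a Vigenère-style cipher with numeric key [9,12,12]: position i shifts by key[i mod 3].
Reversing it on fqupt: f−9=w, q−12=e, u−12=i, p−9=g, t−12=h.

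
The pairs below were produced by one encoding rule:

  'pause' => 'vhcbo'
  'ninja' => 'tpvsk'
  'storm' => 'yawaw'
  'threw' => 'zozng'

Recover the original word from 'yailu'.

In pause: p→v is +6, a→h is +7, u→c is +8, s→b is +9 — the shift increases by 1 each position. Letter i (0-indexed) is shifted by i+6, so successive shifts are 6, 7, 8, ….
Undoing it on yailu: y−6=s, a−7=t, i−8=a, l−9=c, u−10=k.

stack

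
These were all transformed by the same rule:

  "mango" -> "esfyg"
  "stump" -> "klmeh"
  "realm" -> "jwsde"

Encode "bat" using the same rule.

Compare letters: m→e is +18, a→s is +18, n→f is +18 — a constant shift. Each letter is shifted forward by 18 in the alphabet (a Caesar shift of +18).
Applying it to bat: b+18=t, a+18=s, t+18=l.

tsl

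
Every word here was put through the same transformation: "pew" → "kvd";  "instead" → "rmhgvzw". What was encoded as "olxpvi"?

Each pair mirrors across the alphabet (p↔k, e↔v, w↔d): positions sum to 25. Each letter is replaced by its mirror in the alphabet: a↔z, b↔y, c↔x, and so on (the Atbash cipher).
Decoding olxpvi: o↔l, l↔o, x↔c, p↔k, v↔e, i↔r.

locker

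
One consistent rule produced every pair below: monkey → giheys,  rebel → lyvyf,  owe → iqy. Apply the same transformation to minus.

gchom

Compare letters: m→g is +20, o→i is +20, n→h is +20 — a constant shift. It's a constant shift of +20 (ROT20).
On minus: m+20=g, i+20=c, n+20=h, u+20=o, s+20=m.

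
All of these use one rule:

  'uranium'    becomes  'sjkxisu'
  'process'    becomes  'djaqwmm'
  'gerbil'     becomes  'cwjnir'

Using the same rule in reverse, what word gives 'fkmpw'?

Treating letters as 0–25, the rule is x ↦ 3x + 10 (mod 26).
Reversing it on fkmpw: f(5)→9·(5−10)≡7=h; k(10)→9·(10−10)≡0=a; m(12)→9·(12−10)≡18=s; p(15)→9·(15−10)≡19=t; w(22)→9·(22−10)≡4=e (all mod 26).

haste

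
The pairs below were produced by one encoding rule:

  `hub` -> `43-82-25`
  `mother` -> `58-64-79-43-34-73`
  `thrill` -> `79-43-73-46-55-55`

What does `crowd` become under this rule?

The formula is n = 3×(alphabet index, a=1) + 19.
On crowd: c=3→28, r=18→73, o=15→64, w=23→88, d=4→31.

28-73-64-88-31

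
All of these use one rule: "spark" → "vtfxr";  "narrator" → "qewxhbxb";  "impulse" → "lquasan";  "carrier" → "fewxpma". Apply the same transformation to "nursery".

qywylzh

In spark: s→v is +3, p→t is +4, a→f is +5, r→x is +6 — the shift increases by 1 each position. The shift increases by 1 at each position, starting from +3: 3, 4, 5, ….
Applying it to nursery: n+3=q, u+4=y, r+5=w, s+6=y, e+7=l, r+8=z, y+9=h.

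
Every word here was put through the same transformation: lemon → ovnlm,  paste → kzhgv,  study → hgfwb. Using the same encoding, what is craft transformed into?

Each pair mirrors across the alphabet (l↔o, e↔v, m↔n): positions sum to 25. Each letter is replaced by its mirror in the alphabet: a↔z, b↔y, c↔x, and so on (the Atbash cipher).
For craft: c↔x, r↔i, a↔z, f↔u, t↔g.

xizug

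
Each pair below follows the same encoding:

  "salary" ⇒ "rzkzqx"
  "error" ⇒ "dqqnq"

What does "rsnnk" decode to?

Each letter is shifted forward by 25 in the alphabet (a Caesar shift of +25).
Reversing it on rsnnk: r−25=s, s−25=t, n−25=o, n−25=o, k−25=l.

stool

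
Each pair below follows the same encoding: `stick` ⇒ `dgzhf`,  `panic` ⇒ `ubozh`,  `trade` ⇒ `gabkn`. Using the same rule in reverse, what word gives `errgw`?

s(18)→d(3) and t(19)→g(6) fit y≡3x+1 (mod 26); the inverse of 3 mod 26 is 9. Treating letters as 0–25, the rule is x ↦ 3x + 1 (mod 26).
Decoding errgw: e(4)→9·(4−1)≡1=b; r(17)→9·(17−1)≡14=o; r(17)→9·(17−1)≡14=o; g(6)→9·(6−1)≡19=t; w(22)→9·(22−1)≡7=h (all mod 26).

booth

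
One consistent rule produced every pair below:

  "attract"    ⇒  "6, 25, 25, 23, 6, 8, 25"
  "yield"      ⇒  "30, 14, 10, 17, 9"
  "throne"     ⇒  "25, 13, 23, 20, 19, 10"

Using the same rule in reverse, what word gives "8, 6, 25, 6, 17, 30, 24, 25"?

Letters become their 1-based position plus 5 (so a→6, b→7, …).
Decoding 8, 6, 25, 6, 17, 30, 24, 25: 8→(8−5)÷1=3=c, 6→(6−5)÷1=1=a, 25→(25−5)÷1=20=t, 6→(6−5)÷1=1=a, 17→(17−5)÷1=12=l, 30→(30−5)÷1=25=y, 24→(24−5)÷1=19=s, 25→(25−5)÷1=20=t.

catalyst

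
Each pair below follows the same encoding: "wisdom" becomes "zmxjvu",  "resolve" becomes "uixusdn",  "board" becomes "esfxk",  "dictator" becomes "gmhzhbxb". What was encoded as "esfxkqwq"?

In wisdom: w→z is +3, i→m is +4, s→x is +5, d→j is +6 — the shift increases by 1 each position. Each letter shifts forward by (position + 3), i.e. 3, 4, 5, … — the shift grows by one for each successive letter.
Undoing it on esfxkqwq: e−3=b, s−4=o, f−5=a, x−6=r, k−7=d, q−8=i, w−9=n, q−10=g.

boarding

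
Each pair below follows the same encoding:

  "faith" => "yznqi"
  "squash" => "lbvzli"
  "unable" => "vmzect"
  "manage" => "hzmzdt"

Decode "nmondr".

indigo

Each letter's alphabet position (a=0..z=25) is mapped through 5·x+25 mod 26 — an affine cipher.
Reversing it on nmondr: n(13)→21·(13−25)≡8=i; m(12)→21·(12−25)≡13=n; o(14)→21·(14−25)≡3=d; n(13)→21·(13−25)≡8=i; d(3)→21·(3−25)≡6=g; r(17)→21·(17−25)≡14=o (all mod 26).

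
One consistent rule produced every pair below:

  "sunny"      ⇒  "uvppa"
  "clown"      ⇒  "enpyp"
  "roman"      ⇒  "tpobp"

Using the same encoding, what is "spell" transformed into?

The rule splits by letter class: vowels +1, consonants +2.
On spell: s(cons)+2=u, p(cons)+2=r, e(vowel)+1=f, l(cons)+2=n, l(cons)+2=n.

urfnn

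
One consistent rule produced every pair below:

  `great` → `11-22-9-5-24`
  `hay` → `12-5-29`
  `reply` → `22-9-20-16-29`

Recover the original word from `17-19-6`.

mob

g is letter #7 and maps to 11: an offset of 4. Each letter is replaced by its alphabet position (a=1..z=26) + 4.
Reversing it on 17-19-6: 17→(17−4)÷1=13=m, 19→(19−4)÷1=15=o, 6→(6−4)÷1=2=b.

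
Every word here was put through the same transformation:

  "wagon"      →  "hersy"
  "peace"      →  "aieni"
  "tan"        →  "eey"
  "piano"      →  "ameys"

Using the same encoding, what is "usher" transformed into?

ydsic

The shift depends on letter class: consonant w→h is +11, but vowel a→e is +4. Two shifts are in play — +4 for a/e/i/o/u, +11 for every other letter.
On usher: u(vowel)+4=y, s(cons)+11=d, h(cons)+11=s, e(vowel)+4=i, r(cons)+11=c.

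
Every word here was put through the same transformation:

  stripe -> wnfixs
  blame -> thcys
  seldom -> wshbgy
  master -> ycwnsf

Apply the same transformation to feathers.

s(18)→w(22) and t(19)→n(13) fit y≡17x+2 (mod 26); the inverse of 17 mod 26 is 23. Each letter's alphabet position (a=0..z=25) is mapped through 17·x+2 mod 26 — an affine cipher.
For feathers: f(5)→17·5+2≡9=j; e(4)→17·4+2≡18=s; a(0)→17·0+2≡2=c; t(19)→17·19+2≡13=n; h(7)→17·7+2≡17=r; e(4)→17·4+2≡18=s; r(17)→17·17+2≡5=f; s(18)→17·18+2≡22=w (all mod 26).

jscnrsfw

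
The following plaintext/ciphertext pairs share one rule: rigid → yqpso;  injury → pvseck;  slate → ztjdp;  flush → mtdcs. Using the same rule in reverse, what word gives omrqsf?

Each letter shifts forward by (position + 7), i.e. 7, 8, 9, … — the shift grows by one for each successive letter.
Undoing it on omrqsf: o−7=h, m−8=e, r−9=i, q−10=g, s−11=h, f−12=t.

height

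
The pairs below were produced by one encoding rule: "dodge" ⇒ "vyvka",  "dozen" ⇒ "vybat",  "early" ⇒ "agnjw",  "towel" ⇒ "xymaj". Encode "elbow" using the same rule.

d(3)→v(21) and o(14)→y(24) fit y≡5x+6 (mod 26); the inverse of 5 mod 26 is 21. This is an affine cipher: with a=0,…,z=25, each position x becomes (5x+6) mod 26.
Applying it to elbow: e(4)→5·4+6≡0=a; l(11)→5·11+6≡9=j; b(1)→5·1+6≡11=l; o(14)→5·14+6≡24=y; w(22)→5·22+6≡12=m (all mod 26).

ajlym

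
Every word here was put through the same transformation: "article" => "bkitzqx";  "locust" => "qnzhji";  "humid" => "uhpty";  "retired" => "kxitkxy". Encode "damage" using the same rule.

ybpbvx

a(0)→b(1) and r(17)→k(10) fit y≡25x+1 (mod 26); the inverse of 25 mod 26 is 25. This is an affine cipher: with a=0,…,z=25, each position x becomes (25x+1) mod 26.
Applying it to damage: d(3)→25·3+1≡24=y; a(0)→25·0+1≡1=b; m(12)→25·12+1≡15=p; a(0)→25·0+1≡1=b; g(6)→25·6+1≡21=v; e(4)→25·4+1≡23=x (all mod 26).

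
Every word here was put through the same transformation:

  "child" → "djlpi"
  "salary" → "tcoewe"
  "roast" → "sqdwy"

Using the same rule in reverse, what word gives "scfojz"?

Letter i (0-indexed) is shifted by i+1, so successive shifts are 1, 2, 3, ….
Decoding scfojz: s−1=r, c−2=a, f−3=c, o−4=k, j−5=e, z−6=t.

racket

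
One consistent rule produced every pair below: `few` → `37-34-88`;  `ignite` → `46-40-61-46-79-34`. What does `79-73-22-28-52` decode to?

f(#6)→37 and e(#5)→34: differences scale by 3, so n = 3·pos + 19. Each letter becomes 3×(its alphabet position, a=1..z=26) + 19.
Reversing it on 79-73-22-28-52: 79→(79−19)÷3=20=t, 73→(73−19)÷3=18=r, 22→(22−19)÷3=1=a, 28→(28−19)÷3=3=c, 52→(52−19)÷3=11=k.

track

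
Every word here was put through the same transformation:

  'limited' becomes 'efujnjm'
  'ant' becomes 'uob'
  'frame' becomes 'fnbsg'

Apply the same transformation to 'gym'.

nzh

The output letters match the input read backwards, each shifted +1: limited reversed is detimil. The word is reversed, then every letter is shifted forward by 1.
Applying it to gym: reverse → myg; then shift: m+1=n, y+1=z, g+1=h.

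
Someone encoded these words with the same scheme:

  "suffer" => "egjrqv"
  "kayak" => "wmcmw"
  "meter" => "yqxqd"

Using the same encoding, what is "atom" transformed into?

Shifts by position in suffer: pos 0: s→e (+12), pos 1: u→g (+12), pos 2: f→j (+4), pos 3: f→r (+12), pos 4: e→q (+12), pos 5: r→v (+4) — repeating every 3. A repeating key of period 3 is used — shifts +12, +12, +4 over and over.
On atom: a+12=m, t+12=f, o+4=s, m+12=y.

mfsy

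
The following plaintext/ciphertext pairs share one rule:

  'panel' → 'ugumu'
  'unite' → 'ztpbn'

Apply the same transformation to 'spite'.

The shift increases by 1 at each position, starting from +5: 5, 6, 7, ….
For spite: s+5=x, p+6=v, i+7=p, t+8=b, e+9=n.

xvpbn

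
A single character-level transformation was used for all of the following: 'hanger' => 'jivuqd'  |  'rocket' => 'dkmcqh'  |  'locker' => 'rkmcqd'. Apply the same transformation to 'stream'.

h(7)→j(9) and a(0)→i(8) fit y≡15x+8 (mod 26); the inverse of 15 mod 26 is 7. Each letter's alphabet position (a=0..z=25) is mapped through 15·x+8 mod 26 — an affine cipher.
For stream: s(18)→15·18+8≡18=s; t(19)→15·19+8≡7=h; r(17)→15·17+8≡3=d; e(4)→15·4+8≡16=q; a(0)→15·0+8≡8=i; m(12)→15·12+8≡6=g (all mod 26).

shdqig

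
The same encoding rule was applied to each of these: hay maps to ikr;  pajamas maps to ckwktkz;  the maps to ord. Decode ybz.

The output letters match the input read backwards, each shifted +10: hay reversed is yah. Two steps: reverse the string, then apply a Caesar shift of +10.
Decoding ybz: shift back: y−10=o, b−10=r, z−10=p → orp; then reverse → pro.

pro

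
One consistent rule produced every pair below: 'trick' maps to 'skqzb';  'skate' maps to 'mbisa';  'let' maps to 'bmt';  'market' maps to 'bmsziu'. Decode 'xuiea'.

swamp

The output letters match the input read backwards, each shifted +8: trick reversed is kcirt. Two steps: reverse the string, then apply a Caesar shift of +8.
Reversing it on xuiea: shift back: x−8=p, u−8=m, i−8=a, e−8=w, a−8=s → pmaws; then reverse → swamp.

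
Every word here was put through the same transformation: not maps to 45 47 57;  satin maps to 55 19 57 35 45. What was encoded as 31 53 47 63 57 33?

n(#14)→45 and o(#15)→47: differences scale by 2, so n = 2·pos + 17. With a=1..z=26, the number is 2·pos + 17.
Decoding 31 53 47 63 57 33: 31→(31−17)÷2=7=g, 53→(53−17)÷2=18=r, 47→(47−17)÷2=15=o, 63→(63−17)÷2=23=w, 57→(57−17)÷2=20=t, 33→(33−17)÷2=8=h.

growth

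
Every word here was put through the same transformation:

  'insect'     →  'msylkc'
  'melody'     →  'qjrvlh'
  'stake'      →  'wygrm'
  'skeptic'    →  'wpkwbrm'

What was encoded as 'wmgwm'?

In insect: i→m is +4, n→s is +5, s→y is +6, e→l is +7 — the shift increases by 1 each position. Each letter shifts forward by (position + 4), i.e. 4, 5, 6, … — the shift grows by one for each successive letter.
Undoing it on wmgwm: w−4=s, m−5=h, g−6=a, w−7=p, m−8=e.

shape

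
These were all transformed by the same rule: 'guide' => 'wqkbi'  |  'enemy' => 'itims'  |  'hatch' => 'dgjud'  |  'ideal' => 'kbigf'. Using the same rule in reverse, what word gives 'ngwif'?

bagel

g(6)→w(22) and u(20)→q(16) fit y≡7x+6 (mod 26); the inverse of 7 mod 26 is 15. Treating letters as 0–25, the rule is x ↦ 7x + 6 (mod 26).
Reversing it on ngwif: n(13)→15·(13−6)≡1=b; g(6)→15·(6−6)≡0=a; w(22)→15·(22−6)≡6=g; i(8)→15·(8−6)≡4=e; f(5)→15·(5−6)≡11=l (all mod 26).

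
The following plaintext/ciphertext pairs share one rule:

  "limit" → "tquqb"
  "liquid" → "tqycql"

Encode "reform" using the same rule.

Compare letters: l→t is +8, i→q is +8, m→u is +8 — a constant shift. This is a Caesar cipher with shift 8.
Applying it to reform: r+8=z, e+8=m, f+8=n, o+8=w, r+8=z, m+8=u.

zmnwzu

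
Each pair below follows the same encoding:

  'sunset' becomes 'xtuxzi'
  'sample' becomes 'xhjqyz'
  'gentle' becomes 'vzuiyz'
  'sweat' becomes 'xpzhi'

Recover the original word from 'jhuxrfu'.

This is an affine cipher: with a=0,…,z=25, each position x becomes (11x+7) mod 26.
Reversing it on jhuxrfu: j(9)→19·(9−7)≡12=m; h(7)→19·(7−7)≡0=a; u(20)→19·(20−7)≡13=n; x(23)→19·(23−7)≡18=s; r(17)→19·(17−7)≡8=i; f(5)→19·(5−7)≡14=o; u(20)→19·(20−7)≡13=n (all mod 26).

mansion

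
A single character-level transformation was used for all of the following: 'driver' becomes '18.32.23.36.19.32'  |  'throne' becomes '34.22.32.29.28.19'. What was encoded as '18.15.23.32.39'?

d is letter #4 and maps to 18: an offset of 14. Each letter is replaced by its alphabet position (a=1..z=26) + 14.
Undoing it on 18.15.23.32.39: 18→(18−14)÷1=4=d, 15→(15−14)÷1=1=a, 23→(23−14)÷1=9=i, 32→(32−14)÷1=18=r, 39→(39−14)÷1=25=y.

dairy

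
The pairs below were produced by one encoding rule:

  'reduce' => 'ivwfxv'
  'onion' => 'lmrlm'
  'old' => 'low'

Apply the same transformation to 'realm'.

Each pair mirrors across the alphabet (r↔i, e↔v, d↔w): positions sum to 25. This is the alphabet-reversal cipher (Atbash): a becomes z, b becomes y, etc.
On realm: r↔i, e↔v, a↔z, l↔o, m↔n.

ivzon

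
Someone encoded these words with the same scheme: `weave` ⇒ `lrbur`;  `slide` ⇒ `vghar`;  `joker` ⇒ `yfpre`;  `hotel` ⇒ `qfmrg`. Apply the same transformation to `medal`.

xrabg

w(22)→l(11) and e(4)→r(17) fit y≡17x+1 (mod 26); the inverse of 17 mod 26 is 23. This is an affine cipher: with a=0,…,z=25, each position x becomes (17x+1) mod 26.
For medal: m(12)→17·12+1≡23=x; e(4)→17·4+1≡17=r; d(3)→17·3+1≡0=a; a(0)→17·0+1≡1=b; l(11)→17·11+1≡6=g (all mod 26).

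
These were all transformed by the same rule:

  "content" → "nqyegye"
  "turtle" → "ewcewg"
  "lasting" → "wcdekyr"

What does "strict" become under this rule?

deckne

The shift depends on letter class: consonant c→n is +11, but vowel o→q is +2. Two shifts are in play — +2 for a/e/i/o/u, +11 for every other letter.
Applying it to strict: s(cons)+11=d, t(cons)+11=e, r(cons)+11=c, i(vowel)+2=k, c(cons)+11=n, t(cons)+11=e.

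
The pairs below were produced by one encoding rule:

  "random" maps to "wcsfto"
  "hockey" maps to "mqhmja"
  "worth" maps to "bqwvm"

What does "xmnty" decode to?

skirt

A repeating key of period 2 is used — shifts +5, +2 over and over.
Decoding xmnty: x−5=s, m−2=k, n−5=i, t−2=r, y−5=t.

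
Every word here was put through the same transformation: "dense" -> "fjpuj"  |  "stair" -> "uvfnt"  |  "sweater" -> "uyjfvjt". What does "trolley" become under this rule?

Vowels shift forward by 5 and consonants shift forward by 2.
For trolley: t(cons)+2=v, r(cons)+2=t, o(vowel)+5=t, l(cons)+2=n, l(cons)+2=n, e(vowel)+5=j, y(cons)+2=a.

vttnnja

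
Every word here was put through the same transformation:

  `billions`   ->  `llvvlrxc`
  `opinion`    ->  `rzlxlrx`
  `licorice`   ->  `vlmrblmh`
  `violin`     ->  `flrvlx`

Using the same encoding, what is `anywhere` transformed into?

The shift depends on letter class: consonant b→l is +10, but vowel i→l is +3. The rule splits by letter class: vowels +3, consonants +10.
On anywhere: a(vowel)+3=d, n(cons)+10=x, y(cons)+10=i, w(cons)+10=g, h(cons)+10=r, e(vowel)+3=h, r(cons)+10=b, e(vowel)+3=h.

dxigrhbh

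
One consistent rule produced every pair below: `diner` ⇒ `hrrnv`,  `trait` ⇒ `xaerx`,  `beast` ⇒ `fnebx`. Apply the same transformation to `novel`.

rxznp

Shifts by position in diner: pos 0: d→h (+4), pos 1: i→r (+9), pos 2: n→r (+4), pos 3: e→n (+9) — repeating every 2. It's a Vigenère-style cipher with numeric key [4,9]: position i shifts by key[i mod 2].
For novel: n+4=r, o+9=x, v+4=z, e+9=n, l+4=p.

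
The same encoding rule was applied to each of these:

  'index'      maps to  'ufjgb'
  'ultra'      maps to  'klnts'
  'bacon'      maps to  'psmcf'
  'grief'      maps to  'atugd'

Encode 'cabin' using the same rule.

mspuf

i(8)→u(20) and n(13)→f(5) fit y≡23x+18 (mod 26); the inverse of 23 mod 26 is 17. Each letter's alphabet position (a=0..z=25) is mapped through 23·x+18 mod 26 — an affine cipher.
For cabin: c(2)→23·2+18≡12=m; a(0)→23·0+18≡18=s; b(1)→23·1+18≡15=p; i(8)→23·8+18≡20=u; n(13)→23·13+18≡5=f (all mod 26).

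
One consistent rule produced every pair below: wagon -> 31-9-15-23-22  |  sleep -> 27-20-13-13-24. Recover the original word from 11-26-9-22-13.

crane

w is letter #23 and maps to 31: an offset of 8. The number is (letter's place in the alphabet, a=1) + 8.
Undoing it on 11-26-9-22-13: 11→(11−8)÷1=3=c, 26→(26−8)÷1=18=r, 9→(9−8)÷1=1=a, 22→(22−8)÷1=14=n, 13→(13−8)÷1=5=e.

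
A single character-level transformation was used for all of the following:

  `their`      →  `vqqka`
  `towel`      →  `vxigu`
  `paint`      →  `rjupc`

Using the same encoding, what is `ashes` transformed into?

Shifts by position in their: pos 0: t→v (+2), pos 1: h→q (+9), pos 2: e→q (+12), pos 3: i→k (+2), pos 4: r→a (+9) — repeating every 3. A repeating key of period 3 is used — shifts +2, +9, +12 over and over.
Applying it to ashes: a+2=c, s+9=b, h+12=t, e+2=g, s+9=b.

cbtgb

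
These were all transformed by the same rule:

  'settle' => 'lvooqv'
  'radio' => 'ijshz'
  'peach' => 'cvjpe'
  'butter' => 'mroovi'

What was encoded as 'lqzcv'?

slope

s(18)→l(11) and e(4)→v(21) fit y≡3x+9 (mod 26); the inverse of 3 mod 26 is 9. Each letter's alphabet position (a=0..z=25) is mapped through 3·x+9 mod 26 — an affine cipher.
Decoding lqzcv: l(11)→9·(11−9)≡18=s; q(16)→9·(16−9)≡11=l; z(25)→9·(25−9)≡14=o; c(2)→9·(2−9)≡15=p; v(21)→9·(21−9)≡4=e (all mod 26).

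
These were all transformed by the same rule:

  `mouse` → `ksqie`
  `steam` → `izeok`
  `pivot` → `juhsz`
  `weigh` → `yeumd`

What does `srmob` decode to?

organ

m(12)→k(10) and o(14)→s(18) fit y≡17x+14 (mod 26); the inverse of 17 mod 26 is 23. Treating letters as 0–25, the rule is x ↦ 17x + 14 (mod 26).
Reversing it on srmob: s(18)→23·(18−14)≡14=o; r(17)→23·(17−14)≡17=r; m(12)→23·(12−14)≡6=g; o(14)→23·(14−14)≡0=a; b(1)→23·(1−14)≡13=n (all mod 26).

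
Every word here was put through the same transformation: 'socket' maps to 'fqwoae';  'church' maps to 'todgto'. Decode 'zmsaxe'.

The output letters match the input read backwards, each shifted +12: socket reversed is tekcos. Two steps: reverse the string, then apply a Caesar shift of +12.
Reversing it on zmsaxe: shift back: z−12=n, m−12=a, s−12=g, a−12=o, x−12=l, e−12=s → nagols; then reverse → slogan.

slogan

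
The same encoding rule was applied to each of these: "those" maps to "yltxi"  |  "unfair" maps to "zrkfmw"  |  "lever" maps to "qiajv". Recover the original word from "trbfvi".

onward

Shifts by position in those: pos 0: t→y (+5), pos 1: h→l (+4), pos 2: o→t (+5), pos 3: s→x (+5), pos 4: e→i (+4) — repeating every 3. The shifts repeat in a cycle of length 3: positions 0,1,… shift by +5, +4, +5, then the pattern repeats.
Decoding trbfvi: t−5=o, r−4=n, b−5=w, f−5=a, v−4=r, i−5=d.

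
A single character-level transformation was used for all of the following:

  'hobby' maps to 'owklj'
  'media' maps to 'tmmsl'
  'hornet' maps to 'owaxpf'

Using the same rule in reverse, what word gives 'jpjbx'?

charm

Each letter shifts forward by (position + 7), i.e. 7, 8, 9, … — the shift grows by one for each successive letter.
Undoing it on jpjbx: j−7=c, p−8=h, j−9=a, b−10=r, x−11=m.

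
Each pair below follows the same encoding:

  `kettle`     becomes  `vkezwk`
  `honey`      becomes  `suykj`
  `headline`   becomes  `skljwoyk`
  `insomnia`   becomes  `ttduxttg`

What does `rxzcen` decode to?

growth

A repeating key of period 2 is used — shifts +11, +6 over and over.
Decoding rxzcen: r−11=g, x−6=r, z−11=o, c−6=w, e−11=t, n−6=h.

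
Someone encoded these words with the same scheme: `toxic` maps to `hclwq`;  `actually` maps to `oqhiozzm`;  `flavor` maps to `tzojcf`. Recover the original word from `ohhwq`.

Compare letters: t→h is +14, o→c is +14, x→l is +14 — a constant shift. Each letter is shifted forward by 14 in the alphabet (a Caesar shift of +14).
Decoding ohhwq: o−14=a, h−14=t, h−14=t, w−14=i, q−14=c.

attic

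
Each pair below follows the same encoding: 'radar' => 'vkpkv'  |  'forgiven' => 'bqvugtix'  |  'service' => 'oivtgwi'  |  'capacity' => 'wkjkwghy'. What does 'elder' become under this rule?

r(17)→v(21) and a(0)→k(10) fit y≡19x+10 (mod 26); the inverse of 19 mod 26 is 11. Each letter's alphabet position (a=0..z=25) is mapped through 19·x+10 mod 26 — an affine cipher.
Applying it to elder: e(4)→19·4+10≡8=i; l(11)→19·11+10≡11=l; d(3)→19·3+10≡15=p; e(4)→19·4+10≡8=i; r(17)→19·17+10≡21=v (all mod 26).

ilpiv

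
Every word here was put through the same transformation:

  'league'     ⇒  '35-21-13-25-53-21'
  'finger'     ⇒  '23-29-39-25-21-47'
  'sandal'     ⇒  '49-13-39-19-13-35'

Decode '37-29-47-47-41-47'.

l(#12)→35 and e(#5)→21: differences scale by 2, so n = 2·pos + 11. Each letter becomes 2×(its alphabet position, a=1..z=26) + 11.
Undoing it on 37-29-47-47-41-47: 37→(37−11)÷2=13=m, 29→(29−11)÷2=9=i, 47→(47−11)÷2=18=r, 47→(47−11)÷2=18=r, 41→(41−11)÷2=15=o, 47→(47−11)÷2=18=r.

mirror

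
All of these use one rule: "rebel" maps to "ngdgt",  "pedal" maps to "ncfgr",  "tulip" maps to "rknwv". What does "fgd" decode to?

The output letters match the input read backwards, each shifted +2: rebel reversed is leber. The word is reversed, then every letter is shifted forward by 2.
Undoing it on fgd: shift back: f−2=d, g−2=e, d−2=b → deb; then reverse → bed.

bed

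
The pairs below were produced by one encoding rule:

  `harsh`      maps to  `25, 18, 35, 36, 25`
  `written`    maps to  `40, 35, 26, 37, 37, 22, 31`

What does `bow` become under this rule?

19, 32, 40

Letters become their 1-based position plus 17 (so a→18, b→19, …).
Applying it to bow: b=2→19, o=15→32, w=23→40.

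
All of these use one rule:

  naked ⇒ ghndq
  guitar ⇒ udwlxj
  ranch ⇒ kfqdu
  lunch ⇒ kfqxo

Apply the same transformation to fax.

The output letters match the input read backwards, each shifted +3: naked reversed is dekan. Read the word backwards and shift each letter +3.
For fax: reverse → xaf; then shift: x+3=a, a+3=d, f+3=i.

adi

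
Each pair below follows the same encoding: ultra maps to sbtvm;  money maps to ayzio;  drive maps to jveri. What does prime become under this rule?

xveai

This is an affine cipher: with a=0,…,z=25, each position x becomes (25x+12) mod 26.
On prime: p(15)→25·15+12≡23=x; r(17)→25·17+12≡21=v; i(8)→25·8+12≡4=e; m(12)→25·12+12≡0=a; e(4)→25·4+12≡8=i (all mod 26).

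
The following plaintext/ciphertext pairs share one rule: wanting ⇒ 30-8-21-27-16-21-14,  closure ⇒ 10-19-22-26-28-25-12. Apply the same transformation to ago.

8-14-22

The number is (letter's place in the alphabet, a=1) + 7.
On ago: a=1→8, g=7→14, o=15→22.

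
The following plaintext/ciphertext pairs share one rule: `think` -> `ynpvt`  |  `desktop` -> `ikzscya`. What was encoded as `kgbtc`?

The shift increases by 1 at each position, starting from +5: 5, 6, 7, ….
Reversing it on kgbtc: k−5=f, g−6=a, b−7=u, t−8=l, c−9=t.

fault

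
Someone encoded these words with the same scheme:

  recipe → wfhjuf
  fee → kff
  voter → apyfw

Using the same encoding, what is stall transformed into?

xybqq

The rule splits by letter class: vowels +1, consonants +5.
For stall: s(cons)+5=x, t(cons)+5=y, a(vowel)+1=b, l(cons)+5=q, l(cons)+5=q.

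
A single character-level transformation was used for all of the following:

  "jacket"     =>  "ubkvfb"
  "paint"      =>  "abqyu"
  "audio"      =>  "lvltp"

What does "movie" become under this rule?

A repeating key of period 3 is used — shifts +11, +1, +8 over and over.
On movie: m+11=x, o+1=p, v+8=d, i+11=t, e+1=f.

xpdtf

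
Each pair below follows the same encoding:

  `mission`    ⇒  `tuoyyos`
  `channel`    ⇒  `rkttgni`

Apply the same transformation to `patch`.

The output letters match the input read backwards, each shifted +6: mission reversed is noissim. The word is reversed, then every letter is shifted forward by 6.
For patch: reverse → hctap; then shift: h+6=n, c+6=i, t+6=z, a+6=g, p+6=v.

nizgv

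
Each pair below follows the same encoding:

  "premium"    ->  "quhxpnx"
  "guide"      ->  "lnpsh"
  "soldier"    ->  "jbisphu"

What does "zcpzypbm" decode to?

p(15)→q(16) and r(17)→u(20) fit y≡15x+25 (mod 26); the inverse of 15 mod 26 is 7. Each letter's alphabet position (a=0..z=25) is mapped through 15·x+25 mod 26 — an affine cipher.
Decoding zcpzypbm: z(25)→7·(25−25)≡0=a; c(2)→7·(2−25)≡21=v; p(15)→7·(15−25)≡8=i; z(25)→7·(25−25)≡0=a; y(24)→7·(24−25)≡19=t; p(15)→7·(15−25)≡8=i; b(1)→7·(1−25)≡14=o; m(12)→7·(12−25)≡13=n (all mod 26).

aviation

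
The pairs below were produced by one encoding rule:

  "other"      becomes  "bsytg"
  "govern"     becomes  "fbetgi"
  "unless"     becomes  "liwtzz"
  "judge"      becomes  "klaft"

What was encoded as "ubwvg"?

o(14)→b(1) and t(19)→s(18) fit y≡19x+21 (mod 26); the inverse of 19 mod 26 is 11. Treating letters as 0–25, the rule is x ↦ 19x + 21 (mod 26).
Decoding ubwvg: u(20)→11·(20−21)≡15=p; b(1)→11·(1−21)≡14=o; w(22)→11·(22−21)≡11=l; v(21)→11·(21−21)≡0=a; g(6)→11·(6−21)≡17=r (all mod 26).

polar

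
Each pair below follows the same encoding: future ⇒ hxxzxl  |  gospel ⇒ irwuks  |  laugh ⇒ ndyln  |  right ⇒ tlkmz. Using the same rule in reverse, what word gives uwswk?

In future: f→h is +2, u→x is +3, t→x is +4, u→z is +5 — the shift increases by 1 each position. Letter i (0-indexed) is shifted by i+2, so successive shifts are 2, 3, 4, ….
Decoding uwswk: u−2=s, w−3=t, s−4=o, w−5=r, k−6=e.

store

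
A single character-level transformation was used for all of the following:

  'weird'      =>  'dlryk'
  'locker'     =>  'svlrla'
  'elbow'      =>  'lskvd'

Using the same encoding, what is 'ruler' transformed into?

Shifts by position in weird: pos 0: w→d (+7), pos 1: e→l (+7), pos 2: i→r (+9), pos 3: r→y (+7), pos 4: d→k (+7) — repeating every 3. A repeating key of period 3 is used — shifts +7, +7, +9 over and over.
Applying it to ruler: r+7=y, u+7=b, l+9=u, e+7=l, r+7=y.

ybuly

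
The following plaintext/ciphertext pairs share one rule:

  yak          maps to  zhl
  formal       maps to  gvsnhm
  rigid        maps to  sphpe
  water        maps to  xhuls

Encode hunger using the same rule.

ibohls

The rule splits by letter class: vowels +7, consonants +1.
On hunger: h(cons)+1=i, u(vowel)+7=b, n(cons)+1=o, g(cons)+1=h, e(vowel)+7=l, r(cons)+1=s.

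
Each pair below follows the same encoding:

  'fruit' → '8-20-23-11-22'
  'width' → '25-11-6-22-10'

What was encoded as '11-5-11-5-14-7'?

f is letter #6 and maps to 8: an offset of 2. Letters become their 1-based position plus 2 (so a→3, b→4, …).
Reversing it on 11-5-11-5-14-7: 11→(11−2)÷1=9=i, 5→(5−2)÷1=3=c, 11→(11−2)÷1=9=i, 5→(5−2)÷1=3=c, 14→(14−2)÷1=12=l, 7→(7−2)÷1=5=e.

icicle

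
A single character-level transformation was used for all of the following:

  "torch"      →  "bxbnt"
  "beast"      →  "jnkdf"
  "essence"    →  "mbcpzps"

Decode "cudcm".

ultra

In torch: t→b is +8, o→x is +9, r→b is +10, c→n is +11 — the shift increases by 1 each position. Each letter shifts forward by (position + 8), i.e. 8, 9, 10, … — the shift grows by one for each successive letter.
Reversing it on cudcm: c−8=u, u−9=l, d−10=t, c−11=r, m−12=a.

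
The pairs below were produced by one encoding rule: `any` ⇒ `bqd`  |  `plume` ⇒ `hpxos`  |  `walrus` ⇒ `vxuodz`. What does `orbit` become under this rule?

wleur

The output letters match the input read backwards, each shifted +3: any reversed is yna. Two steps: reverse the string, then apply a Caesar shift of +3.
Applying it to orbit: reverse → tibro; then shift: t+3=w, i+3=l, b+3=e, r+3=u, o+3=r.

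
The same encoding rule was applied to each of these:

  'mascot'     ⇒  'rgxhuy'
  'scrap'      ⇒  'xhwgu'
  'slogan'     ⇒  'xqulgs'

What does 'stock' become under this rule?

xyuhp

The shift depends on letter class: consonant m→r is +5, but vowel a→g is +6. The rule splits by letter class: vowels +6, consonants +5.
On stock: s(cons)+5=x, t(cons)+5=y, o(vowel)+6=u, c(cons)+5=h, k(cons)+5=p.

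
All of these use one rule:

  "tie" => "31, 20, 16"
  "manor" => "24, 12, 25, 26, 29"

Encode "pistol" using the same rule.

t is letter #20 and maps to 31: an offset of 11. Each letter is replaced by its alphabet position (a=1..z=26) + 11.
For pistol: p=16→27, i=9→20, s=19→30, t=20→31, o=15→26, l=12→23.

27, 20, 30, 31, 26, 23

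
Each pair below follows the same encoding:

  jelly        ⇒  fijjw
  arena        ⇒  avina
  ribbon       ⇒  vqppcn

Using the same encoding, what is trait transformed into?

zvaqz

Treating letters as 0–25, the rule is x ↦ 15x + 0 (mod 26).
On trait: t(19)→15·19+0≡25=z; r(17)→15·17+0≡21=v; a(0)→15·0+0≡0=a; i(8)→15·8+0≡16=q; t(19)→15·19+0≡25=z (all mod 26).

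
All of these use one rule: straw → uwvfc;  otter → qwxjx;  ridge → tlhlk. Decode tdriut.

random

In straw: s→u is +2, t→w is +3, r→v is +4, a→f is +5 — the shift increases by 1 each position. The shift increases by 1 at each position, starting from +2: 2, 3, 4, ….
Reversing it on tdriut: t−2=r, d−3=a, r−4=n, i−5=d, u−6=o, t−7=m.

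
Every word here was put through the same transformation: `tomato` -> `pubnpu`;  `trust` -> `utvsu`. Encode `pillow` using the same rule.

xpmmjq

The output letters match the input read backwards, each shifted +1: tomato reversed is otamot. Two steps: reverse the string, then apply a Caesar shift of +1.
On pillow: reverse → wollip; then shift: w+1=x, o+1=p, l+1=m, l+1=m, i+1=j, p+1=q.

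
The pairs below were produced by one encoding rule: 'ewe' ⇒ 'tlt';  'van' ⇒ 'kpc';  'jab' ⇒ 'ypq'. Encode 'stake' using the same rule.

hipzt

Compare letters: e→t is +15, w→l is +15, e→t is +15 — a constant shift. It's a constant shift of +15 (ROT15).
Applying it to stake: s+15=h, t+15=i, a+15=p, k+15=z, e+15=t.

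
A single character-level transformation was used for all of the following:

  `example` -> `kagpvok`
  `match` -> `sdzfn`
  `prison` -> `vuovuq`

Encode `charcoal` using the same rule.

ikguirgo

Shifts by position in example: pos 0: e→k (+6), pos 1: x→a (+3), pos 2: a→g (+6), pos 3: m→p (+3) — repeating every 2. It's a Vigenère-style cipher with numeric key [6,3]: position i shifts by key[i mod 2].
For charcoal: c+6=i, h+3=k, a+6=g, r+3=u, c+6=i, o+3=r, a+6=g, l+3=o.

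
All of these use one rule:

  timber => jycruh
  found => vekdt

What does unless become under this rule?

kdbuii

Compare letters: t→j is +16, i→y is +16, m→c is +16 — a constant shift. Every letter moves 16 places later in the alphabet, wrapping around z→a.
Applying it to unless: u+16=k, n+16=d, l+16=b, e+16=u, s+16=i, s+16=i.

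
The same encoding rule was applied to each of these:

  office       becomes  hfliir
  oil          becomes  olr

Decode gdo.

lad

The output letters match the input read backwards, each shifted +3: office reversed is eciffo. The word is reversed, then every letter is shifted forward by 3.
Undoing it on gdo: shift back: g−3=d, d−3=a, o−3=l → dal; then reverse → lad.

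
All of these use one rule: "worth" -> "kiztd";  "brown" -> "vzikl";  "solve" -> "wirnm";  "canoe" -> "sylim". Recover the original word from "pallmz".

dinner

w(22)→k(10) and o(14)→i(8) fit y≡23x+24 (mod 26); the inverse of 23 mod 26 is 17. This is an affine cipher: with a=0,…,z=25, each position x becomes (23x+24) mod 26.
Reversing it on pallmz: p(15)→17·(15−24)≡3=d; a(0)→17·(0−24)≡8=i; l(11)→17·(11−24)≡13=n; l(11)→17·(11−24)≡13=n; m(12)→17·(12−24)≡4=e; z(25)→17·(25−24)≡17=r (all mod 26).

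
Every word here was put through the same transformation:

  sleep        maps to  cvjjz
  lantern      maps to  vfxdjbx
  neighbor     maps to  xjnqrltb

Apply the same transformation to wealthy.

Two shifts are in play — +5 for a/e/i/o/u, +10 for every other letter.
Applying it to wealthy: w(cons)+10=g, e(vowel)+5=j, a(vowel)+5=f, l(cons)+10=v, t(cons)+10=d, h(cons)+10=r, y(cons)+10=i.

gjfvdri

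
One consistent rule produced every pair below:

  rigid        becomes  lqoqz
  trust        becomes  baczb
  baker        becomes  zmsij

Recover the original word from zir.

Read the word backwards and shift each letter +8.
Reversing it on zir: shift back: z−8=r, i−8=a, r−8=j → raj; then reverse → jar.

jar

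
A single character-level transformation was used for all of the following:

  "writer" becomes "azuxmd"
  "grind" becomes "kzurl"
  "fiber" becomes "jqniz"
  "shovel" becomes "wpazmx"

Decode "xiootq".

tackle

Shifts by position in writer: pos 0: w→a (+4), pos 1: r→z (+8), pos 2: i→u (+12), pos 3: t→x (+4), pos 4: e→m (+8), pos 5: r→d (+12) — repeating every 3. A repeating key of period 3 is used — shifts +4, +8, +12 over and over.
Reversing it on xiootq: x−4=t, i−8=a, o−12=c, o−4=k, t−8=l, q−12=e.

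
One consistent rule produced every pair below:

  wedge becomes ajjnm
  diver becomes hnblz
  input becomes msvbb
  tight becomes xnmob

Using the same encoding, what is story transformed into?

wyuyg

In wedge: w→a is +4, e→j is +5, d→j is +6, g→n is +7 — the shift increases by 1 each position. Letter i (0-indexed) is shifted by i+4, so successive shifts are 4, 5, 6, ….
For story: s+4=w, t+5=y, o+6=u, r+7=y, y+8=g.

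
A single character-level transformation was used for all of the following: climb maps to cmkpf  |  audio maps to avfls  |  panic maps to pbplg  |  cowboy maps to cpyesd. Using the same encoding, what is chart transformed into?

cicux

In climb: c→c is +0, l→m is +1, i→k is +2, m→p is +3 — the shift increases by 1 each position. Letter i (0-indexed) is shifted by i+0, so successive shifts are 0, 1, 2, ….
On chart: c+0=c, h+1=i, a+2=c, r+3=u, t+4=x.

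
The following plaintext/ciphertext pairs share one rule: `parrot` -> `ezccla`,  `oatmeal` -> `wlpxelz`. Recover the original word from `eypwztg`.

The output letters match the input read backwards, each shifted +11: parrot reversed is torrap. The word is reversed, then every letter is shifted forward by 11.
Reversing it on eypwztg: shift back: e−11=t, y−11=n, p−11=e, w−11=l, z−11=o, t−11=i, g−11=v → tneloiv; then reverse → violent.

violent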